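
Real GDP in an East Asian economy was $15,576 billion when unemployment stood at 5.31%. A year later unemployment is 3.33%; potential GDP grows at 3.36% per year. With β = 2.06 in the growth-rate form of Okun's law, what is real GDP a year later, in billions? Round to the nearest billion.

$16,735 billion

Δu = 3.33 - 5.31 = -1.98 points.
Okun's law (growth form): g_Y = g_Y* - β × Δu = 3.36 - 2.06 × (-1.98) = 3.36 + 4.0788 = 7.4388%.
Real GDP in the next year = 15576 × (1 + 7.4388/100) = 15576 × 1.074388 ≈ 16735 billion.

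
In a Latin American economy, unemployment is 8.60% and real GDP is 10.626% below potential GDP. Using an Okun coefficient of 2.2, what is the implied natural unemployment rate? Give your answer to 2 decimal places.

From Okun's law, u - u* = -(output gap)/β = -(-10.626)/2.2 = 4.83 points.
So u* = 8.6 - 4.83 = 3.77%.

3.77%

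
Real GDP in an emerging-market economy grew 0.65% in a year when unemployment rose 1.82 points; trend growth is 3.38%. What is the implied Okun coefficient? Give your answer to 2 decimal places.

β ≈ 1.50

Growth form: g_Y = g_Y* - β × Δu, so β = (g_Y* - g_Y)/Δu.
β = (3.38 - 0.65)/1.82 = 2.73/1.82 = 1.50.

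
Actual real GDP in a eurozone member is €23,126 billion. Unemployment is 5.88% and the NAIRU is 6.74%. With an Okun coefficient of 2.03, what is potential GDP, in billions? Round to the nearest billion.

Unemployment gap = 5.88 - 6.74 = -0.86 points, so output gap = -2.03 × (-0.86) = 1.7458%.
Since Y = Y* × (1 + gap/100), Y* = 23126/1.017458 ≈ 22729 billion.

€22,729 billion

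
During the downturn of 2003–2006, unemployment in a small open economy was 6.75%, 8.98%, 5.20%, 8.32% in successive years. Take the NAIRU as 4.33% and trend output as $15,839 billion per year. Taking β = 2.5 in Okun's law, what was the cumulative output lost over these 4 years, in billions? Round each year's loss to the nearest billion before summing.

$4,723 billion

Year 2003: gap = -2.5 × (6.75 - 4.33) = -6.05%, loss ≈ 15839 × 6.05/100 ≈ 958.
Year 2004: gap = -2.5 × (8.98 - 4.33) = -11.625%, loss ≈ 15839 × 11.625/100 ≈ 1841.
Year 2005: gap = -2.5 × (5.2 - 4.33) = -2.175%, loss ≈ 15839 × 2.175/100 ≈ 344.
Year 2006: gap = -2.5 × (8.32 - 4.33) = -9.975%, loss ≈ 15839 × 9.975/100 ≈ 1580.
Total lost output = 958 + 1841 + 344 + 1580 = 4723 billion.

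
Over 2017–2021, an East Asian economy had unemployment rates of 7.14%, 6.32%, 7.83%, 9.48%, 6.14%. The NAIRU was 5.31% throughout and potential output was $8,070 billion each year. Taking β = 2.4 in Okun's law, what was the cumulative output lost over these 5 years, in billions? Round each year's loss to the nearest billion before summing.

Year 2017: gap = -2.4 × (7.14 - 5.31) = -4.392%, loss ≈ 8070 × 4.392/100 ≈ 354.
Year 2018: gap = -2.4 × (6.32 - 5.31) = -2.424%, loss ≈ 8070 × 2.424/100 ≈ 196.
Year 2019: gap = -2.4 × (7.83 - 5.31) = -6.048%, loss ≈ 8070 × 6.048/100 ≈ 488.
Year 2020: gap = -2.4 × (9.48 - 5.31) = -10.008%, loss ≈ 8070 × 10.008/100 ≈ 808.
Year 2021: gap = -2.4 × (6.14 - 5.31) = -1.992%, loss ≈ 8070 × 1.992/100 ≈ 161.
Total lost output = 354 + 196 + 488 + 808 + 161 = 2007 billion.

$2,007 billion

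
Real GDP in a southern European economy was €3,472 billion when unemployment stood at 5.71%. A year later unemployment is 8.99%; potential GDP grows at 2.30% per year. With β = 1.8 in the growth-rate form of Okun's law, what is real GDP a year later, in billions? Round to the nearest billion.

€3,347 billion

Δu = 8.99 - 5.71 = 3.28 points.
Okun's law (growth form): g_Y = g_Y* - β × Δu = 2.30 - 1.8 × (3.28) = 2.3 - 5.904 = -3.604%.
Real GDP in the next year = 3472 × (1 - 3.604/100) = 3472 × 0.96396 ≈ 3347 billion.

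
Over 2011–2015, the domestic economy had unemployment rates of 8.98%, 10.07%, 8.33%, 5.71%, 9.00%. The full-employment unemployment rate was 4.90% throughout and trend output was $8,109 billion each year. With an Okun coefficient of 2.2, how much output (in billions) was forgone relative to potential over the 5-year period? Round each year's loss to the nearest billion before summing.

$3,138 billion

Year 2011: gap = -2.2 × (8.98 - 4.9) = -8.976%, loss ≈ 8109 × 8.976/100 ≈ 728.
Year 2012: gap = -2.2 × (10.07 - 4.9) = -11.374%, loss ≈ 8109 × 11.374/100 ≈ 922.
Year 2013: gap = -2.2 × (8.33 - 4.9) = -7.546%, loss ≈ 8109 × 7.546/100 ≈ 612.
Year 2014: gap = -2.2 × (5.71 - 4.9) = -1.782%, loss ≈ 8109 × 1.782/100 ≈ 145.
Year 2015: gap = -2.2 × (9 - 4.9) = -9.02%, loss ≈ 8109 × 9.02/100 ≈ 731.
Total lost output = 728 + 922 + 612 + 145 + 731 = 3138 billion.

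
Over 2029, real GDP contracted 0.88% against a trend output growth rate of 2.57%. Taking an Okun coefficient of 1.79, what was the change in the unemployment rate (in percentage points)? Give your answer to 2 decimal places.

Growth-rate Okun's law: g_Y = g_Y* - β × Δu, so Δu = (g_Y* - g_Y)/β.
Δu = (2.57 + 0.88)/1.79 = 3.45/1.79 = 1.93 percentage points.

1.93 percentage points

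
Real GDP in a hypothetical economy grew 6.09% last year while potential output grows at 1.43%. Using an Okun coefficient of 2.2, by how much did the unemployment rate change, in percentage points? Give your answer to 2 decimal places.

Growth-rate Okun's law: g_Y = g_Y* - β × Δu, so Δu = (g_Y* - g_Y)/β.
Δu = (1.43 - 6.09)/2.2 = -4.66/2.2 = -2.12 percentage points.

-2.12 percentage points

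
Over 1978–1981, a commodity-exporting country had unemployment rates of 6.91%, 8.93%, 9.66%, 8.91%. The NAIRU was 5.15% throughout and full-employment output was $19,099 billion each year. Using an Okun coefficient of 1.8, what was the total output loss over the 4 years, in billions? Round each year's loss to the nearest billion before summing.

Year 1978: gap = -1.8 × (6.91 - 5.15) = -3.168%, loss ≈ 19099 × 3.168/100 ≈ 605.
Year 1979: gap = -1.8 × (8.93 - 5.15) = -6.804%, loss ≈ 19099 × 6.804/100 ≈ 1299.
Year 1980: gap = -1.8 × (9.66 - 5.15) = -8.118%, loss ≈ 19099 × 8.118/100 ≈ 1550.
Year 1981: gap = -1.8 × (8.91 - 5.15) = -6.768%, loss ≈ 19099 × 6.768/100 ≈ 1293.
Total lost output = 605 + 1299 + 1550 + 1293 = 4747 billion.

$4,747 billion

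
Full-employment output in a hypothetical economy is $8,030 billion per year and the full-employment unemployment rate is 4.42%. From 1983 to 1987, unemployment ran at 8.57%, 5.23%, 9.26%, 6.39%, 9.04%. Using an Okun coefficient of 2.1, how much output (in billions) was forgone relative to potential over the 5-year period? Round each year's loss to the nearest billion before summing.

Year 1983: gap = -2.1 × (8.57 - 4.42) = -8.715%, loss ≈ 8030 × 8.715/100 ≈ 700.
Year 1984: gap = -2.1 × (5.23 - 4.42) = -1.701%, loss ≈ 8030 × 1.701/100 ≈ 137.
Year 1985: gap = -2.1 × (9.26 - 4.42) = -10.164%, loss ≈ 8030 × 10.164/100 ≈ 816.
Year 1986: gap = -2.1 × (6.39 - 4.42) = -4.137%, loss ≈ 8030 × 4.137/100 ≈ 332.
Year 1987: gap = -2.1 × (9.04 - 4.42) = -9.702%, loss ≈ 8030 × 9.702/100 ≈ 779.
Total lost output = 700 + 137 + 816 + 332 + 779 = 2764 billion.

$2,764 billion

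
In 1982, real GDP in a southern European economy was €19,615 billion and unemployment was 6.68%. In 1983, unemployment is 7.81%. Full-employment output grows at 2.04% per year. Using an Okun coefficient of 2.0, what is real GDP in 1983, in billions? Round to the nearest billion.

Δu = 7.81 - 6.68 = 1.13 points.
Okun's law (growth form): g_Y = g_Y* - β × Δu = 2.04 - 2.0 × (1.13) = 2.04 - 2.26 = -0.22%.
Real GDP in the next year = 19615 × (1 - 0.22/100) = 19615 × 0.9978 ≈ 19572 billion.

€19,572 billion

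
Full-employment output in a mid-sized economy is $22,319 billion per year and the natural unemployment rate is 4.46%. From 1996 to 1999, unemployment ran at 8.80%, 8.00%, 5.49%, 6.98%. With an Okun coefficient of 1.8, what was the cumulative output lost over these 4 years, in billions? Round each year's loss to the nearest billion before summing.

$4,592 billion

Year 1996: gap = -1.8 × (8.8 - 4.46) = -7.812%, loss ≈ 22319 × 7.812/100 ≈ 1744.
Year 1997: gap = -1.8 × (8 - 4.46) = -6.372%, loss ≈ 22319 × 6.372/100 ≈ 1422.
Year 1998: gap = -1.8 × (5.49 - 4.46) = -1.854%, loss ≈ 22319 × 1.854/100 ≈ 414.
Year 1999: gap = -1.8 × (6.98 - 4.46) = -4.536%, loss ≈ 22319 × 4.536/100 ≈ 1012.
Total lost output = 1744 + 1422 + 414 + 1012 = 4592 billion.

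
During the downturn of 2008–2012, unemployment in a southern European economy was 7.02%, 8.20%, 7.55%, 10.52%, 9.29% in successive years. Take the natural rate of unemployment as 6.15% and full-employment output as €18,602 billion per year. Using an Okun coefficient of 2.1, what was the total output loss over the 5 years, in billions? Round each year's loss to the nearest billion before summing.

Year 2008: gap = -2.1 × (7.02 - 6.15) = -1.827%, loss ≈ 18602 × 1.827/100 ≈ 340.
Year 2009: gap = -2.1 × (8.2 - 6.15) = -4.305%, loss ≈ 18602 × 4.305/100 ≈ 801.
Year 2010: gap = -2.1 × (7.55 - 6.15) = -2.94%, loss ≈ 18602 × 2.94/100 ≈ 547.
Year 2011: gap = -2.1 × (10.52 - 6.15) = -9.177%, loss ≈ 18602 × 9.177/100 ≈ 1707.
Year 2012: gap = -2.1 × (9.29 - 6.15) = -6.594%, loss ≈ 18602 × 6.594/100 ≈ 1227.
Total lost output = 340 + 801 + 547 + 1707 + 1227 = 4622 billion.

€4,622 billion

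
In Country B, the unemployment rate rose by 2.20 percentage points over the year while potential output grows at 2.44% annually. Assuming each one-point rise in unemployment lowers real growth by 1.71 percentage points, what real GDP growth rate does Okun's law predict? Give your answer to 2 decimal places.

-1.32%

Growth-rate Okun's law: g_Y = g_Y* - β × Δu.
g_Y = 2.44 - 1.71 × (2.20) = 2.44 - 3.762 = -1.322%, i.e. -1.32% to 2 d.p.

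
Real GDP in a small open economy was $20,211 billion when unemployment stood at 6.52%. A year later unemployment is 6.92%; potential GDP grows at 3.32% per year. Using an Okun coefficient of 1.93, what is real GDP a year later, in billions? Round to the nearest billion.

$20,726 billion

Δu = 6.92 - 6.52 = 0.4 points.
Okun's law (growth form): g_Y = g_Y* - β × Δu = 3.32 - 1.93 × (0.40) = 3.32 - 0.772 = 2.548%.
Real GDP in the next year = 20211 × (1 + 2.548/100) = 20211 × 1.02548 ≈ 20726 billion.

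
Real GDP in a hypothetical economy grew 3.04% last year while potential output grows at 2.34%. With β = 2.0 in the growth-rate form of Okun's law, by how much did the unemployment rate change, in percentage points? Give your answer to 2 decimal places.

Growth-rate Okun's law: g_Y = g_Y* - β × Δu, so Δu = (g_Y* - g_Y)/β.
Δu = (2.34 - 3.04)/2.0 = -0.7/2.0 = -0.35 percentage points.

-0.35 percentage points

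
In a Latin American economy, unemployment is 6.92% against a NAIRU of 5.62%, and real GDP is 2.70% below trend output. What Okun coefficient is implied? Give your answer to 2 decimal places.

β ≈ 2.08

Okun's law: output gap = -β × (u - u*).
-2.70 = -β × (6.92 - 5.62) = -β × 1.3, so β = 2.7/1.3 = 2.08.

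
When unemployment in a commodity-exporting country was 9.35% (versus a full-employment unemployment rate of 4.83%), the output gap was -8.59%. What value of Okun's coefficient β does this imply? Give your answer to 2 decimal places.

β ≈ 1.90

Okun's law: output gap = -β × (u - u*).
-8.59 = -β × (9.35 - 4.83) = -β × 4.52, so β = 8.59/4.52 = 1.90.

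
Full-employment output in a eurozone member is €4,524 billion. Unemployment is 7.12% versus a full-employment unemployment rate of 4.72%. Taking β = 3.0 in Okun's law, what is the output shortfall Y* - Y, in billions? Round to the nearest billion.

€326 billion

Output gap = -3.0 × (7.12 - 4.72) = -3 × 2.4 = -7.2%.
Actual GDP ≈ 4524 × 0.928 ≈ 4198 billion, so the shortfall is 4524 - 4198 = 326 billion.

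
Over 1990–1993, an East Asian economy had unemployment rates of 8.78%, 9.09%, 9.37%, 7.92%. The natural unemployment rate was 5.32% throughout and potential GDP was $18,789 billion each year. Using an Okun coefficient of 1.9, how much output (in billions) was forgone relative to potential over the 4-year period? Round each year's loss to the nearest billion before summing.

$4,955 billion

Year 1990: gap = -1.9 × (8.78 - 5.32) = -6.574%, loss ≈ 18789 × 6.574/100 ≈ 1235.
Year 1991: gap = -1.9 × (9.09 - 5.32) = -7.163%, loss ≈ 18789 × 7.163/100 ≈ 1346.
Year 1992: gap = -1.9 × (9.37 - 5.32) = -7.695%, loss ≈ 18789 × 7.695/100 ≈ 1446.
Year 1993: gap = -1.9 × (7.92 - 5.32) = -4.94%, loss ≈ 18789 × 4.94/100 ≈ 928.
Total lost output = 1235 + 1346 + 1446 + 928 = 4955 billion.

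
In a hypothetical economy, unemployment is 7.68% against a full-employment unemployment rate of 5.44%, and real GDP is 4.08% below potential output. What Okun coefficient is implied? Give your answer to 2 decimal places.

β ≈ 1.82

Okun's law: output gap = -β × (u - u*).
-4.08 = -β × (7.68 - 5.44) = -β × 2.24, so β = 4.08/2.24 = 1.82.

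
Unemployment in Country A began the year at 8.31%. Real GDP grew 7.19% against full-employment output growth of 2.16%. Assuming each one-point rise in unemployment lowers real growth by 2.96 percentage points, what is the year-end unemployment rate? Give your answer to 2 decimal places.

Growth-rate Okun's law: g_Y = g_Y* - β × Δu, so Δu = (g_Y* - g_Y)/β.
Δu = (2.16 - 7.19)/2.96 = -5.03/2.96 = -1.70 percentage points.
Year-end unemployment = 8.31 - 1.7 = 6.61%.

6.61%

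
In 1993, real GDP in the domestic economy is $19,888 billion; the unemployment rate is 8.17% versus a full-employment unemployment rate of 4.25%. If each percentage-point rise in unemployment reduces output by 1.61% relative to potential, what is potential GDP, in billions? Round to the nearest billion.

$21,228 billion

Unemployment gap = 8.17 - 4.25 = 3.92 points, so output gap = -1.61 × 3.92 = -6.3112%.
Since Y = Y* × (1 + gap/100), Y* = 19888/0.936888 ≈ 21228 billion.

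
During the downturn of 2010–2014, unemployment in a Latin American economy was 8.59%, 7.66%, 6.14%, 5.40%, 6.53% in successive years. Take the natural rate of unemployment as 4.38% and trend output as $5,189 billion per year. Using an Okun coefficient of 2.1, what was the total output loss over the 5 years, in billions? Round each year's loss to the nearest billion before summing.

$1,353 billion

Year 2010: gap = -2.1 × (8.59 - 4.38) = -8.841%, loss ≈ 5189 × 8.841/100 ≈ 459.
Year 2011: gap = -2.1 × (7.66 - 4.38) = -6.888%, loss ≈ 5189 × 6.888/100 ≈ 357.
Year 2012: gap = -2.1 × (6.14 - 4.38) = -3.696%, loss ≈ 5189 × 3.696/100 ≈ 192.
Year 2013: gap = -2.1 × (5.4 - 4.38) = -2.142%, loss ≈ 5189 × 2.142/100 ≈ 111.
Year 2014: gap = -2.1 × (6.53 - 4.38) = -4.515%, loss ≈ 5189 × 4.515/100 ≈ 234.
Total lost output = 459 + 357 + 192 + 111 + 234 = 1353 billion.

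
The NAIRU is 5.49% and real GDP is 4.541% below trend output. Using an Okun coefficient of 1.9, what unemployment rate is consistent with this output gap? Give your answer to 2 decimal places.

7.88%

From Okun's law, u - u* = -(output gap)/β = -(-4.541)/1.9 = 2.39 points.
So u = 5.49 + 2.39 = 7.88%.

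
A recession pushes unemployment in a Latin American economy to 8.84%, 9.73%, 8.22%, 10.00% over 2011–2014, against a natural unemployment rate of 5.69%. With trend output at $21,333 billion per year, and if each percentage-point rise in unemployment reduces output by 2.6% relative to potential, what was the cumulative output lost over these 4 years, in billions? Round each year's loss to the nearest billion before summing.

$7,782 billion

Year 2011: gap = -2.6 × (8.84 - 5.69) = -8.19%, loss ≈ 21333 × 8.19/100 ≈ 1747.
Year 2012: gap = -2.6 × (9.73 - 5.69) = -10.504%, loss ≈ 21333 × 10.504/100 ≈ 2241.
Year 2013: gap = -2.6 × (8.22 - 5.69) = -6.578%, loss ≈ 21333 × 6.578/100 ≈ 1403.
Year 2014: gap = -2.6 × (10 - 5.69) = -11.206%, loss ≈ 21333 × 11.206/100 ≈ 2391.
Total lost output = 1747 + 2241 + 1403 + 2391 = 7782 billion.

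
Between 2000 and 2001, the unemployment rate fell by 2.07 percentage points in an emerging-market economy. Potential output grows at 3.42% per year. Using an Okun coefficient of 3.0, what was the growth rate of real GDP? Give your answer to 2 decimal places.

Growth-rate Okun's law: g_Y = g_Y* - β × Δu.
g_Y = 3.42 - 3.0 × (-2.07) = 3.42 + 6.21 = 9.63%, i.e. 9.63% to 2 d.p.

9.63%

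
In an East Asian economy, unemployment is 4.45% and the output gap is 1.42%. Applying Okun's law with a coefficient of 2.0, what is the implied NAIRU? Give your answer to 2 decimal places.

From Okun's law, u - u* = -(output gap)/β = -(1.42)/2.0 = -0.71 points.
So u* = 4.45 + 0.71 = 5.16%.

5.16%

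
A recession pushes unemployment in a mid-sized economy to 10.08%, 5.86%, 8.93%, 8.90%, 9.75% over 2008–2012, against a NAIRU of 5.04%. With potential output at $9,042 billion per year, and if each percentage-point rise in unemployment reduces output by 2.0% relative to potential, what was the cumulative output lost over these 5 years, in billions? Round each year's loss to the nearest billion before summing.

$3,312 billion

Year 2008: gap = -2.0 × (10.08 - 5.04) = -10.08%, loss ≈ 9042 × 10.08/100 ≈ 911.
Year 2009: gap = -2.0 × (5.86 - 5.04) = -1.64%, loss ≈ 9042 × 1.64/100 ≈ 148.
Year 2010: gap = -2.0 × (8.93 - 5.04) = -7.78%, loss ≈ 9042 × 7.78/100 ≈ 703.
Year 2011: gap = -2.0 × (8.9 - 5.04) = -7.72%, loss ≈ 9042 × 7.72/100 ≈ 698.
Year 2012: gap = -2.0 × (9.75 - 5.04) = -9.42%, loss ≈ 9042 × 9.42/100 ≈ 852.
Total lost output = 911 + 148 + 703 + 698 + 852 = 3312 billion.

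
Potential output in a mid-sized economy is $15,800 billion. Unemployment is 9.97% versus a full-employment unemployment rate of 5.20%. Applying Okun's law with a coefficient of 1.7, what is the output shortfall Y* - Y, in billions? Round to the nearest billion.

Output gap = -1.7 × (9.97 - 5.2) = -1.7 × 4.77 = -8.109%.
Actual GDP ≈ 15800 × 0.91891 ≈ 14519 billion, so the shortfall is 15800 - 14519 = 1281 billion.

$1,281 billion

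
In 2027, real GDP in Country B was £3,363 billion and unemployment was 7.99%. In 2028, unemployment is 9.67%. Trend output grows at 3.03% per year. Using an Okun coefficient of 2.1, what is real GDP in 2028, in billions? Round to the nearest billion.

Δu = 9.67 - 7.99 = 1.68 points.
Okun's law (growth form): g_Y = g_Y* - β × Δu = 3.03 - 2.1 × (1.68) = 3.03 - 3.528 = -0.498%.
Real GDP in the next year = 3363 × (1 - 0.498/100) = 3363 × 0.99502 ≈ 3346 billion.

£3,346 billion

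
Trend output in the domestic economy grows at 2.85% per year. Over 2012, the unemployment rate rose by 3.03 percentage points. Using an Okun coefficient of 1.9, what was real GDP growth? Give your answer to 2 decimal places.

-2.91%

Growth-rate Okun's law: g_Y = g_Y* - β × Δu.
g_Y = 2.85 - 1.9 × (3.03) = 2.85 - 5.757 = -2.907%, i.e. -2.91% to 2 d.p.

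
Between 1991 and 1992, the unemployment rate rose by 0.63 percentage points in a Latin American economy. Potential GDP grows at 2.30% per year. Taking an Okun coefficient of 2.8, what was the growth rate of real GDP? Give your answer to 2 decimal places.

0.54%

Growth-rate Okun's law: g_Y = g_Y* - β × Δu.
g_Y = 2.30 - 2.8 × (0.63) = 2.3 - 1.764 = 0.536%, i.e. 0.54% to 2 d.p.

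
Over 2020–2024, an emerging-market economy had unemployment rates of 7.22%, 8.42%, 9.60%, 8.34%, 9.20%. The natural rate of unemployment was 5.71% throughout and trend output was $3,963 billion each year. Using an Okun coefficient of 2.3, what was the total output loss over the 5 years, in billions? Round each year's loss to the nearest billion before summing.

Year 2020: gap = -2.3 × (7.22 - 5.71) = -3.473%, loss ≈ 3963 × 3.473/100 ≈ 138.
Year 2021: gap = -2.3 × (8.42 - 5.71) = -6.233%, loss ≈ 3963 × 6.233/100 ≈ 247.
Year 2022: gap = -2.3 × (9.6 - 5.71) = -8.947%, loss ≈ 3963 × 8.947/100 ≈ 355.
Year 2023: gap = -2.3 × (8.34 - 5.71) = -6.049%, loss ≈ 3963 × 6.049/100 ≈ 240.
Year 2024: gap = -2.3 × (9.2 - 5.71) = -8.027%, loss ≈ 3963 × 8.027/100 ≈ 318.
Total lost output = 138 + 247 + 355 + 240 + 318 = 1298 billion.

$1,298 billion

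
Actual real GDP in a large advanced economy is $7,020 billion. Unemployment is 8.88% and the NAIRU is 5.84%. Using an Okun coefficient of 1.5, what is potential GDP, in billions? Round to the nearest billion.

Unemployment gap = 8.88 - 5.84 = 3.04 points, so output gap = -1.5 × 3.04 = -4.56%.
Since Y = Y* × (1 + gap/100), Y* = 7020/0.9544 ≈ 7355 billion.

$7,355 billion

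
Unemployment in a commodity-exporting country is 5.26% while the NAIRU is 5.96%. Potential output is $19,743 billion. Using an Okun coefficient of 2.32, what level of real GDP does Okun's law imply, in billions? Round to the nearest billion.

$20,064 billion

Unemployment gap = 5.26 - 5.96 = -0.7 points, so the output gap is -2.32 × (-0.7) = 1.624%.
Actual GDP = 19743 × (1 + 1.624/100) = 19743 × 1.01624 ≈ 20064 billion.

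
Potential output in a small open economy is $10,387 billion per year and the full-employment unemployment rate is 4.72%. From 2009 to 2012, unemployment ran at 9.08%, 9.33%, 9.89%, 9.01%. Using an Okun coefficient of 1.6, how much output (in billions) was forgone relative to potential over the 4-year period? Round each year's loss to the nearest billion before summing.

$3,063 billion

Year 2009: gap = -1.6 × (9.08 - 4.72) = -6.976%, loss ≈ 10387 × 6.976/100 ≈ 725.
Year 2010: gap = -1.6 × (9.33 - 4.72) = -7.376%, loss ≈ 10387 × 7.376/100 ≈ 766.
Year 2011: gap = -1.6 × (9.89 - 4.72) = -8.272%, loss ≈ 10387 × 8.272/100 ≈ 859.
Year 2012: gap = -1.6 × (9.01 - 4.72) = -6.864%, loss ≈ 10387 × 6.864/100 ≈ 713.
Total lost output = 725 + 766 + 859 + 713 = 3063 billion.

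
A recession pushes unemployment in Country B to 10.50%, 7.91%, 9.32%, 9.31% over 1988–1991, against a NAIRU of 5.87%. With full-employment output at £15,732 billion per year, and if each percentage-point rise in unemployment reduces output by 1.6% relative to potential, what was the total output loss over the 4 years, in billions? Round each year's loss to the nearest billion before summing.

£3,412 billion

Year 1988: gap = -1.6 × (10.5 - 5.87) = -7.408%, loss ≈ 15732 × 7.408/100 ≈ 1165.
Year 1989: gap = -1.6 × (7.91 - 5.87) = -3.264%, loss ≈ 15732 × 3.264/100 ≈ 513.
Year 1990: gap = -1.6 × (9.32 - 5.87) = -5.52%, loss ≈ 15732 × 5.52/100 ≈ 868.
Year 1991: gap = -1.6 × (9.31 - 5.87) = -5.504%, loss ≈ 15732 × 5.504/100 ≈ 866.
Total lost output = 1165 + 513 + 868 + 866 = 3412 billion.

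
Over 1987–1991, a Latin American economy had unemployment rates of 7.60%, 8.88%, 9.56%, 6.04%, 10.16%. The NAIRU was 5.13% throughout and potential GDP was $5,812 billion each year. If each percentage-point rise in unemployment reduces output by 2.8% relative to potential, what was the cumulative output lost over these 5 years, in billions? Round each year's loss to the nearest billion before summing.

Year 1987: gap = -2.8 × (7.6 - 5.13) = -6.916%, loss ≈ 5812 × 6.916/100 ≈ 402.
Year 1988: gap = -2.8 × (8.88 - 5.13) = -10.5%, loss ≈ 5812 × 10.5/100 ≈ 610.
Year 1989: gap = -2.8 × (9.56 - 5.13) = -12.404%, loss ≈ 5812 × 12.404/100 ≈ 721.
Year 1990: gap = -2.8 × (6.04 - 5.13) = -2.548%, loss ≈ 5812 × 2.548/100 ≈ 148.
Year 1991: gap = -2.8 × (10.16 - 5.13) = -14.084%, loss ≈ 5812 × 14.084/100 ≈ 819.
Total lost output = 402 + 610 + 721 + 148 + 819 = 2700 billion.

$2,700 billion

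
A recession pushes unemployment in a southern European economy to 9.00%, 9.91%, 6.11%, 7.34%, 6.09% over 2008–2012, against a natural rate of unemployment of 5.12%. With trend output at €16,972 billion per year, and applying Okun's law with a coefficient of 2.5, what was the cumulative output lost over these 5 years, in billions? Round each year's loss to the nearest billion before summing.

Year 2008: gap = -2.5 × (9 - 5.12) = -9.7%, loss ≈ 16972 × 9.7/100 ≈ 1646.
Year 2009: gap = -2.5 × (9.91 - 5.12) = -11.975%, loss ≈ 16972 × 11.975/100 ≈ 2032.
Year 2010: gap = -2.5 × (6.11 - 5.12) = -2.475%, loss ≈ 16972 × 2.475/100 ≈ 420.
Year 2011: gap = -2.5 × (7.34 - 5.12) = -5.55%, loss ≈ 16972 × 5.55/100 ≈ 942.
Year 2012: gap = -2.5 × (6.09 - 5.12) = -2.425%, loss ≈ 16972 × 2.425/100 ≈ 412.
Total lost output = 1646 + 2032 + 420 + 942 + 412 = 5452 billion.

€5,452 billion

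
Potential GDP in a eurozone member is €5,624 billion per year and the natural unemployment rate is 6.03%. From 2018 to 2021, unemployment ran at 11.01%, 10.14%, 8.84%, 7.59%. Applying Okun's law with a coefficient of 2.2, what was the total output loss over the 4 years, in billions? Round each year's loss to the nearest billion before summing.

Year 2018: gap = -2.2 × (11.01 - 6.03) = -10.956%, loss ≈ 5624 × 10.956/100 ≈ 616.
Year 2019: gap = -2.2 × (10.14 - 6.03) = -9.042%, loss ≈ 5624 × 9.042/100 ≈ 509.
Year 2020: gap = -2.2 × (8.84 - 6.03) = -6.182%, loss ≈ 5624 × 6.182/100 ≈ 348.
Year 2021: gap = -2.2 × (7.59 - 6.03) = -3.432%, loss ≈ 5624 × 3.432/100 ≈ 193.
Total lost output = 616 + 509 + 348 + 193 = 1666 billion.

€1,666 billion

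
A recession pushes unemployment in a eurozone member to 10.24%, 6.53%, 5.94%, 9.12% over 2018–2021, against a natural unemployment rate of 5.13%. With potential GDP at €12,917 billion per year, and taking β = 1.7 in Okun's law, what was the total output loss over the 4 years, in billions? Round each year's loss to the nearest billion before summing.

Year 2018: gap = -1.7 × (10.24 - 5.13) = -8.687%, loss ≈ 12917 × 8.687/100 ≈ 1122.
Year 2019: gap = -1.7 × (6.53 - 5.13) = -2.38%, loss ≈ 12917 × 2.38/100 ≈ 307.
Year 2020: gap = -1.7 × (5.94 - 5.13) = -1.377%, loss ≈ 12917 × 1.377/100 ≈ 178.
Year 2021: gap = -1.7 × (9.12 - 5.13) = -6.783%, loss ≈ 12917 × 6.783/100 ≈ 876.
Total lost output = 1122 + 307 + 178 + 876 = 2483 billion.

€2,483 billion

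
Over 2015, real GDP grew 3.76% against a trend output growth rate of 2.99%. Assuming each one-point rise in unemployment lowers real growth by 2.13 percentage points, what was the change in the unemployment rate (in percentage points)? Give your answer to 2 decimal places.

Growth-rate Okun's law: g_Y = g_Y* - β × Δu, so Δu = (g_Y* - g_Y)/β.
Δu = (2.99 - 3.76)/2.13 = -0.77/2.13 = -0.36 percentage points.

-0.36 percentage points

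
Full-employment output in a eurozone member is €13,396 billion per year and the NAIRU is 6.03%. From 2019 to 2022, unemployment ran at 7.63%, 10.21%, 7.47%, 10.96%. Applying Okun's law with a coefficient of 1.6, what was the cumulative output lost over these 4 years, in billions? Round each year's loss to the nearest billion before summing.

Year 2019: gap = -1.6 × (7.63 - 6.03) = -2.56%, loss ≈ 13396 × 2.56/100 ≈ 343.
Year 2020: gap = -1.6 × (10.21 - 6.03) = -6.688%, loss ≈ 13396 × 6.688/100 ≈ 896.
Year 2021: gap = -1.6 × (7.47 - 6.03) = -2.304%, loss ≈ 13396 × 2.304/100 ≈ 309.
Year 2022: gap = -1.6 × (10.96 - 6.03) = -7.888%, loss ≈ 13396 × 7.888/100 ≈ 1057.
Total lost output = 343 + 896 + 309 + 1057 = 2605 billion.

€2,605 billion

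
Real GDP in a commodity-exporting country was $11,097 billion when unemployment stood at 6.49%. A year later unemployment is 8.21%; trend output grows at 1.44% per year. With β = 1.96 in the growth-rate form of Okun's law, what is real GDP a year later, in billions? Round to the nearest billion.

Δu = 8.21 - 6.49 = 1.72 points.
Okun's law (growth form): g_Y = g_Y* - β × Δu = 1.44 - 1.96 × (1.72) = 1.44 - 3.3712 = -1.9312%.
Real GDP in the next year = 11097 × (1 - 1.9312/100) = 11097 × 0.980688 ≈ 10883 billion.

$10,883 billion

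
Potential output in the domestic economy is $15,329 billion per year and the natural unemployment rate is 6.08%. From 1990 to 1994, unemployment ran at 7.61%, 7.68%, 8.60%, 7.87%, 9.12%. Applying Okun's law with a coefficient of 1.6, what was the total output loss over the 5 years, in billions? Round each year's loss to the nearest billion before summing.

$2,570 billion

Year 1990: gap = -1.6 × (7.61 - 6.08) = -2.448%, loss ≈ 15329 × 2.448/100 ≈ 375.
Year 1991: gap = -1.6 × (7.68 - 6.08) = -2.56%, loss ≈ 15329 × 2.56/100 ≈ 392.
Year 1992: gap = -1.6 × (8.6 - 6.08) = -4.032%, loss ≈ 15329 × 4.032/100 ≈ 618.
Year 1993: gap = -1.6 × (7.87 - 6.08) = -2.864%, loss ≈ 15329 × 2.864/100 ≈ 439.
Year 1994: gap = -1.6 × (9.12 - 6.08) = -4.864%, loss ≈ 15329 × 4.864/100 ≈ 746.
Total lost output = 375 + 392 + 618 + 439 + 746 = 2570 billion.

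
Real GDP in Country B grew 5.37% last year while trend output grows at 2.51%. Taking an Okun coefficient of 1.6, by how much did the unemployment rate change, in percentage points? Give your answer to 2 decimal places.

-1.79 percentage points

Growth-rate Okun's law: g_Y = g_Y* - β × Δu, so Δu = (g_Y* - g_Y)/β.
Δu = (2.51 - 5.37)/1.6 = -2.86/1.6 = -1.79 percentage points.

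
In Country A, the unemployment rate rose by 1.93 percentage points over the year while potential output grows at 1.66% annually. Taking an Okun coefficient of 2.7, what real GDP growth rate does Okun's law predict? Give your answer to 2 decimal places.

Growth-rate Okun's law: g_Y = g_Y* - β × Δu.
g_Y = 1.66 - 2.7 × (1.93) = 1.66 - 5.211 = -3.551%, i.e. -3.55% to 2 d.p.

-3.55%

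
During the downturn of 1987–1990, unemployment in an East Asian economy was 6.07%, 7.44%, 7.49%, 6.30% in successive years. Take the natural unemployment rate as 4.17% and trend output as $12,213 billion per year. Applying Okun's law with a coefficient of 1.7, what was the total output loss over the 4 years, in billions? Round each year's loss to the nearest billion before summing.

Year 1987: gap = -1.7 × (6.07 - 4.17) = -3.23%, loss ≈ 12213 × 3.23/100 ≈ 394.
Year 1988: gap = -1.7 × (7.44 - 4.17) = -5.559%, loss ≈ 12213 × 5.559/100 ≈ 679.
Year 1989: gap = -1.7 × (7.49 - 4.17) = -5.644%, loss ≈ 12213 × 5.644/100 ≈ 689.
Year 1990: gap = -1.7 × (6.3 - 4.17) = -3.621%, loss ≈ 12213 × 3.621/100 ≈ 442.
Total lost output = 394 + 679 + 689 + 442 = 2204 billion.

$2,204 billion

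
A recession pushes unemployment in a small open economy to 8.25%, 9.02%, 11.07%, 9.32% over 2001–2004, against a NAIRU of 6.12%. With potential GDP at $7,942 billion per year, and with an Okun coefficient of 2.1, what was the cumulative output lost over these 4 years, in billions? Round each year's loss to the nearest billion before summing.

$2,199 billion

Year 2001: gap = -2.1 × (8.25 - 6.12) = -4.473%, loss ≈ 7942 × 4.473/100 ≈ 355.
Year 2002: gap = -2.1 × (9.02 - 6.12) = -6.09%, loss ≈ 7942 × 6.09/100 ≈ 484.
Year 2003: gap = -2.1 × (11.07 - 6.12) = -10.395%, loss ≈ 7942 × 10.395/100 ≈ 826.
Year 2004: gap = -2.1 × (9.32 - 6.12) = -6.72%, loss ≈ 7942 × 6.72/100 ≈ 534.
Total lost output = 355 + 484 + 826 + 534 = 2199 billion.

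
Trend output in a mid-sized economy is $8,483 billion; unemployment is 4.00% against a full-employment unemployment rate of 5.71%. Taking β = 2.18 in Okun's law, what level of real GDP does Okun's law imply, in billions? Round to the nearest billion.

$8,799 billion

Unemployment gap = 4 - 5.71 = -1.71 points, so the output gap is -2.18 × (-1.71) = 3.7278%.
Actual GDP = 8483 × (1 + 3.7278/100) = 8483 × 1.037278 ≈ 8799 billion.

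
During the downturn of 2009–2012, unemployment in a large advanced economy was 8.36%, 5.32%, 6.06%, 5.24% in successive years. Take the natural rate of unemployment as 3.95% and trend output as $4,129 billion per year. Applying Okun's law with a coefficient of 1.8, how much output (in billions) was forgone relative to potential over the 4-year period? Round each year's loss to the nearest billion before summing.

Year 2009: gap = -1.8 × (8.36 - 3.95) = -7.938%, loss ≈ 4129 × 7.938/100 ≈ 328.
Year 2010: gap = -1.8 × (5.32 - 3.95) = -2.466%, loss ≈ 4129 × 2.466/100 ≈ 102.
Year 2011: gap = -1.8 × (6.06 - 3.95) = -3.798%, loss ≈ 4129 × 3.798/100 ≈ 157.
Year 2012: gap = -1.8 × (5.24 - 3.95) = -2.322%, loss ≈ 4129 × 2.322/100 ≈ 96.
Total lost output = 328 + 102 + 157 + 96 = 683 billion.

$683 billion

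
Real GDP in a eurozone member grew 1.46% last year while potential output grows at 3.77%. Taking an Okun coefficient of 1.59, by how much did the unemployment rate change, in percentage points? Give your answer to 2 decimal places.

1.45 percentage points

Growth-rate Okun's law: g_Y = g_Y* - β × Δu, so Δu = (g_Y* - g_Y)/β.
Δu = (3.77 - 1.46)/1.59 = 2.31/1.59 = 1.45 percentage points.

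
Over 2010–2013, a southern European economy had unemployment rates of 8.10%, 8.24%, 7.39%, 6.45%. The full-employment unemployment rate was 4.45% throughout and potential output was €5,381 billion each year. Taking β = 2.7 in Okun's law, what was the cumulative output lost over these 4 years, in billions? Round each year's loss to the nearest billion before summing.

Year 2010: gap = -2.7 × (8.1 - 4.45) = -9.855%, loss ≈ 5381 × 9.855/100 ≈ 530.
Year 2011: gap = -2.7 × (8.24 - 4.45) = -10.233%, loss ≈ 5381 × 10.233/100 ≈ 551.
Year 2012: gap = -2.7 × (7.39 - 4.45) = -7.938%, loss ≈ 5381 × 7.938/100 ≈ 427.
Year 2013: gap = -2.7 × (6.45 - 4.45) = -5.4%, loss ≈ 5381 × 5.4/100 ≈ 291.
Total lost output = 530 + 551 + 427 + 291 = 1799 billion.

€1,799 billion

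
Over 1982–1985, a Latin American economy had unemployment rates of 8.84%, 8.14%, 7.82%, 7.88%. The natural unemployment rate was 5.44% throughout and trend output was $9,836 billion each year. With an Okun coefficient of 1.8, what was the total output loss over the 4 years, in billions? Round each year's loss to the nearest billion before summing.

$1,933 billion

Year 1982: gap = -1.8 × (8.84 - 5.44) = -6.12%, loss ≈ 9836 × 6.12/100 ≈ 602.
Year 1983: gap = -1.8 × (8.14 - 5.44) = -4.86%, loss ≈ 9836 × 4.86/100 ≈ 478.
Year 1984: gap = -1.8 × (7.82 - 5.44) = -4.284%, loss ≈ 9836 × 4.284/100 ≈ 421.
Year 1985: gap = -1.8 × (7.88 - 5.44) = -4.392%, loss ≈ 9836 × 4.392/100 ≈ 432.
Total lost output = 602 + 478 + 421 + 432 = 1933 billion.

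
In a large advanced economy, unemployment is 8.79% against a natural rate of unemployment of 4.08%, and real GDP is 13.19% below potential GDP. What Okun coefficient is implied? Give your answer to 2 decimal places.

Okun's law: output gap = -β × (u - u*).
-13.19 = -β × (8.79 - 4.08) = -β × 4.71, so β = 13.19/4.71 = 2.80.

β ≈ 2.80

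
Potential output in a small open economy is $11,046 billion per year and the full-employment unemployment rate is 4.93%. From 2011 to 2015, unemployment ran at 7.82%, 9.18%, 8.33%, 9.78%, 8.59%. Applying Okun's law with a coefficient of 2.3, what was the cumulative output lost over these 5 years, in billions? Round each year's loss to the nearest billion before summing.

Year 2011: gap = -2.3 × (7.82 - 4.93) = -6.647%, loss ≈ 11046 × 6.647/100 ≈ 734.
Year 2012: gap = -2.3 × (9.18 - 4.93) = -9.775%, loss ≈ 11046 × 9.775/100 ≈ 1080.
Year 2013: gap = -2.3 × (8.33 - 4.93) = -7.82%, loss ≈ 11046 × 7.82/100 ≈ 864.
Year 2014: gap = -2.3 × (9.78 - 4.93) = -11.155%, loss ≈ 11046 × 11.155/100 ≈ 1232.
Year 2015: gap = -2.3 × (8.59 - 4.93) = -8.418%, loss ≈ 11046 × 8.418/100 ≈ 930.
Total lost output = 734 + 1080 + 864 + 1232 + 930 = 4840 billion.

$4,840 billion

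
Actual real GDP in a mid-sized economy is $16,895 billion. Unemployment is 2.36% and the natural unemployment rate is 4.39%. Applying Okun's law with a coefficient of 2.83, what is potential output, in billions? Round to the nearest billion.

Unemployment gap = 2.36 - 4.39 = -2.03 points, so output gap = -2.83 × (-2.03) = 5.7449%.
Since Y = Y* × (1 + gap/100), Y* = 16895/1.057449 ≈ 15977 billion.

$15,977 billion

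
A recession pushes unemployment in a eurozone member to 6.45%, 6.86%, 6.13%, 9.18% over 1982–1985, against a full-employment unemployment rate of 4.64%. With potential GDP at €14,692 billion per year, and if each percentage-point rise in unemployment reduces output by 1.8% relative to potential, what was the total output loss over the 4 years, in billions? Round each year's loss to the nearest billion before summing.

€2,661 billion

Year 1982: gap = -1.8 × (6.45 - 4.64) = -3.258%, loss ≈ 14692 × 3.258/100 ≈ 479.
Year 1983: gap = -1.8 × (6.86 - 4.64) = -3.996%, loss ≈ 14692 × 3.996/100 ≈ 587.
Year 1984: gap = -1.8 × (6.13 - 4.64) = -2.682%, loss ≈ 14692 × 2.682/100 ≈ 394.
Year 1985: gap = -1.8 × (9.18 - 4.64) = -8.172%, loss ≈ 14692 × 8.172/100 ≈ 1201.
Total lost output = 479 + 587 + 394 + 1201 = 2661 billion.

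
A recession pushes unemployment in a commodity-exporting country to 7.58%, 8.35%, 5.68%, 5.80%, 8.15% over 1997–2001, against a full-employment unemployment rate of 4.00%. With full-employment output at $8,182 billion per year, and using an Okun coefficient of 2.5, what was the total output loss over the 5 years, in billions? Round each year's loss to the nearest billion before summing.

$3,183 billion

Year 1997: gap = -2.5 × (7.58 - 4) = -8.95%, loss ≈ 8182 × 8.95/100 ≈ 732.
Year 1998: gap = -2.5 × (8.35 - 4) = -10.875%, loss ≈ 8182 × 10.875/100 ≈ 890.
Year 1999: gap = -2.5 × (5.68 - 4) = -4.2%, loss ≈ 8182 × 4.2/100 ≈ 344.
Year 2000: gap = -2.5 × (5.8 - 4) = -4.5%, loss ≈ 8182 × 4.5/100 ≈ 368.
Year 2001: gap = -2.5 × (8.15 - 4) = -10.375%, loss ≈ 8182 × 10.375/100 ≈ 849.
Total lost output = 732 + 890 + 344 + 368 + 849 = 3183 billion.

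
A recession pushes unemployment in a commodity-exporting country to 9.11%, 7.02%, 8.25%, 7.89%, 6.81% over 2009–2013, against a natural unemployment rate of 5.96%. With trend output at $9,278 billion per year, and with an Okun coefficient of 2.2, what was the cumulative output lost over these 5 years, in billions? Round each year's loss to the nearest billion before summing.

Year 2009: gap = -2.2 × (9.11 - 5.96) = -6.93%, loss ≈ 9278 × 6.93/100 ≈ 643.
Year 2010: gap = -2.2 × (7.02 - 5.96) = -2.332%, loss ≈ 9278 × 2.332/100 ≈ 216.
Year 2011: gap = -2.2 × (8.25 - 5.96) = -5.038%, loss ≈ 9278 × 5.038/100 ≈ 467.
Year 2012: gap = -2.2 × (7.89 - 5.96) = -4.246%, loss ≈ 9278 × 4.246/100 ≈ 394.
Year 2013: gap = -2.2 × (6.81 - 5.96) = -1.87%, loss ≈ 9278 × 1.87/100 ≈ 173.
Total lost output = 643 + 216 + 467 + 394 + 173 = 1893 billion.

$1,893 billion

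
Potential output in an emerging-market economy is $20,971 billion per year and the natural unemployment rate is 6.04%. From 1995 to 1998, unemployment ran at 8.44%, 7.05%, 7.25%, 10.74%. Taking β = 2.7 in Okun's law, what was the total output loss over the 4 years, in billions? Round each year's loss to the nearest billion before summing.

Year 1995: gap = -2.7 × (8.44 - 6.04) = -6.48%, loss ≈ 20971 × 6.48/100 ≈ 1359.
Year 1996: gap = -2.7 × (7.05 - 6.04) = -2.727%, loss ≈ 20971 × 2.727/100 ≈ 572.
Year 1997: gap = -2.7 × (7.25 - 6.04) = -3.267%, loss ≈ 20971 × 3.267/100 ≈ 685.
Year 1998: gap = -2.7 × (10.74 - 6.04) = -12.69%, loss ≈ 20971 × 12.69/100 ≈ 2661.
Total lost output = 1359 + 572 + 685 + 2661 = 5277 billion.

$5,277 billion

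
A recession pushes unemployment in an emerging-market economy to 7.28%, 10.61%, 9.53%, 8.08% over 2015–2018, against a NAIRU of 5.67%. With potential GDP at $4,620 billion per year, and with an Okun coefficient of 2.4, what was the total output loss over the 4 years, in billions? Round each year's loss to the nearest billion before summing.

$1,422 billion

Year 2015: gap = -2.4 × (7.28 - 5.67) = -3.864%, loss ≈ 4620 × 3.864/100 ≈ 179.
Year 2016: gap = -2.4 × (10.61 - 5.67) = -11.856%, loss ≈ 4620 × 11.856/100 ≈ 548.
Year 2017: gap = -2.4 × (9.53 - 5.67) = -9.264%, loss ≈ 4620 × 9.264/100 ≈ 428.
Year 2018: gap = -2.4 × (8.08 - 5.67) = -5.784%, loss ≈ 4620 × 5.784/100 ≈ 267.
Total lost output = 179 + 548 + 428 + 267 = 1422 billion.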